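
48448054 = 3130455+45317599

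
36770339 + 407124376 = 443894715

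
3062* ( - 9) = -27558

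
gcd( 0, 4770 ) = 4770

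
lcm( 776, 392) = 38024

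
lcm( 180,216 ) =1080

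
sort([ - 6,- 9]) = [-9, - 6 ] 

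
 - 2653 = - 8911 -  - 6258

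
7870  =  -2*( - 3935)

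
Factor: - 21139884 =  - 2^2*3^2*587219^1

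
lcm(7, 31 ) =217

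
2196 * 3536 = 7765056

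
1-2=-1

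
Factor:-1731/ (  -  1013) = 3^1*577^1*1013^( - 1 ) 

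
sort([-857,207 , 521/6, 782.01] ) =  [-857,521/6,207,782.01 ]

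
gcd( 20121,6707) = 6707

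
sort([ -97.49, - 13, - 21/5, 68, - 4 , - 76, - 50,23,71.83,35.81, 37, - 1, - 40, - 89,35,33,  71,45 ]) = [ - 97.49, - 89, - 76, - 50, - 40, - 13, - 21/5 , - 4, - 1,23,33,35,35.81,37,45, 68, 71, 71.83]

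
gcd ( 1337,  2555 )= 7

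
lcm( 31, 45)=1395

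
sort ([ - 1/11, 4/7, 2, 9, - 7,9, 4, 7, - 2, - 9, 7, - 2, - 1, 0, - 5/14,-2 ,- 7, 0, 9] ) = [ - 9, - 7,-7, - 2, - 2, - 2, - 1, - 5/14, - 1/11,0,0,4/7, 2, 4,7, 7, 9, 9, 9]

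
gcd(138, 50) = 2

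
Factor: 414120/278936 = 3^1*5^1*29^1*293^ ( - 1 )=435/293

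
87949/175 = 502 + 99/175=502.57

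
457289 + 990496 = 1447785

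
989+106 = 1095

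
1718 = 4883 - 3165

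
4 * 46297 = 185188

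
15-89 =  - 74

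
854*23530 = 20094620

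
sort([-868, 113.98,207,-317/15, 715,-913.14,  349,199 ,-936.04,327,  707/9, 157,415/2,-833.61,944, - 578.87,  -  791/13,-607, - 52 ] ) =[-936.04 ,-913.14, - 868, - 833.61, - 607, - 578.87, - 791/13,-52,-317/15 , 707/9, 113.98, 157, 199 , 207, 415/2, 327 , 349 , 715, 944 ] 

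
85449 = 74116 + 11333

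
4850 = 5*970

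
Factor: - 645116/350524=-17^1*53^1*179^1*87631^( - 1 ) = -  161279/87631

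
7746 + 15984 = 23730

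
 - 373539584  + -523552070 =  - 897091654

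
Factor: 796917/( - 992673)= -24149/30081  =  - 3^(  -  1) * 19^1 * 31^1 * 37^ (-1 )*41^1*271^(-1 ) 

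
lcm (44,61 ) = 2684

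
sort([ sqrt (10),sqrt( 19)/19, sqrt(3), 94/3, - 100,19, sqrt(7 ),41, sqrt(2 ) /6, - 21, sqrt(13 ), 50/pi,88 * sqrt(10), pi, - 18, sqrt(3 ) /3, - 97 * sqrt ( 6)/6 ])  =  [-100 ,- 97*sqrt(6)/6, - 21, - 18,sqrt( 19)/19,sqrt(2 )/6,sqrt(3) /3, sqrt(3 ),sqrt(7), pi, sqrt(10 ), sqrt(13), 50/pi, 19,94/3 , 41,  88*sqrt( 10)] 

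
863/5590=863/5590 = 0.15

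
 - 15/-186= 5/62 = 0.08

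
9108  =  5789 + 3319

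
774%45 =9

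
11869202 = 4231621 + 7637581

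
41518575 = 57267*725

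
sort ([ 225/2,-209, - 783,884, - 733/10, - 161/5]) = [ - 783, -209, - 733/10,  -  161/5,  225/2,  884]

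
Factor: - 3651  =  -3^1*1217^1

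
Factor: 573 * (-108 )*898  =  -55571832 = - 2^3 * 3^4*191^1*449^1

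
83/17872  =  83/17872 = 0.00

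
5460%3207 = 2253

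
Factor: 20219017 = 7^2*13^1*31741^1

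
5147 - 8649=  - 3502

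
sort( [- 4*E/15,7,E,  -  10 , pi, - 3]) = [-10 ,- 3,-4*E/15,E,pi,7] 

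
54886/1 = 54886 = 54886.00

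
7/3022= 7/3022 = 0.00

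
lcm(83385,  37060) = 333540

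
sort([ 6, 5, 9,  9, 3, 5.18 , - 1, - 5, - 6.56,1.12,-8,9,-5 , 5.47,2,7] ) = [-8, - 6.56, -5,-5, - 1, 1.12, 2, 3,5 , 5.18, 5.47,6,7, 9, 9, 9]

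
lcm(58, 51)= 2958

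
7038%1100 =438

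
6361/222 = 28 + 145/222=28.65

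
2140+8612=10752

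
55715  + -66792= - 11077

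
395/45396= 395/45396 = 0.01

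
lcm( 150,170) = 2550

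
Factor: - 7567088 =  - 2^4*313^1*1511^1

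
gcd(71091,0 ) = 71091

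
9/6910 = 9/6910= 0.00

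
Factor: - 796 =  - 2^2*199^1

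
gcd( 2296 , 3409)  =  7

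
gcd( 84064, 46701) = 1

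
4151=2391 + 1760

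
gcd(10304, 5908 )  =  28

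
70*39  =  2730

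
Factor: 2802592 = 2^5*13^1 * 6737^1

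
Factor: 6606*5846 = 2^2*3^2*37^1 * 79^1*367^1 = 38618676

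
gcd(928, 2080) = 32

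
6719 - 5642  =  1077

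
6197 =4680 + 1517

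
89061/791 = 12723/113 = 112.59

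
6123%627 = 480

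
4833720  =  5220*926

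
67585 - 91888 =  - 24303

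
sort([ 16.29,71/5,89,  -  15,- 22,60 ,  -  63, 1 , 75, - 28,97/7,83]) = [  -  63 , - 28,  -  22, - 15,1,97/7,  71/5, 16.29,60 , 75,83,89]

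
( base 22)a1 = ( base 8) 335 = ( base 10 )221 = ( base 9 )265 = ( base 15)EB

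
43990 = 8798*5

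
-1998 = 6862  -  8860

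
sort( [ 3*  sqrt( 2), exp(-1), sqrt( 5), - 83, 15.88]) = [ - 83, exp( -1 ), sqrt(5), 3 *sqrt (2),  15.88]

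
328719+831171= 1159890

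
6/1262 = 3/631 = 0.00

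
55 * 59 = 3245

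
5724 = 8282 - 2558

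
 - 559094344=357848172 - 916942516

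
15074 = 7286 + 7788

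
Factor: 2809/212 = 2^( - 2 )*53^1 = 53/4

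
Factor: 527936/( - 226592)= - 2^1*97^( - 1 )*113^1 = -226/97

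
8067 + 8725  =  16792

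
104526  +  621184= 725710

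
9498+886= 10384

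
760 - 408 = 352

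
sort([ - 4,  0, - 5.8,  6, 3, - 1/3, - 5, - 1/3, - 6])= [ - 6, - 5.8, - 5,  -  4, - 1/3, -1/3, 0,3,  6]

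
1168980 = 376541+792439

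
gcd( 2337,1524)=3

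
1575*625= 984375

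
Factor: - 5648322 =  - 2^1 *3^1*547^1*1721^1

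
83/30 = 2 + 23/30 = 2.77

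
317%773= 317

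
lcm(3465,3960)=27720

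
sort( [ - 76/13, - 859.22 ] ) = [ - 859.22,  -  76/13 ]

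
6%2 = 0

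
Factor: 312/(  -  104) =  - 3^1 = -3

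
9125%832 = 805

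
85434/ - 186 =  - 460 + 21/31=-459.32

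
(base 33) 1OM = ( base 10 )1903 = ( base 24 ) 377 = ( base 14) 99d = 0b11101101111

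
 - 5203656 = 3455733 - 8659389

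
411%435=411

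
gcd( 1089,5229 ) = 9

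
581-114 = 467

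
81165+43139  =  124304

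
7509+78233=85742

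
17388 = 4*4347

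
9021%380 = 281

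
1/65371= 1/65371  =  0.00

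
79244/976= 81  +  47/244 = 81.19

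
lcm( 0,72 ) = 0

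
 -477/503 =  - 1  +  26/503  =  - 0.95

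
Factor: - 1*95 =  - 5^1*19^1 =- 95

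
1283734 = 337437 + 946297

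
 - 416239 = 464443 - 880682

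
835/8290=167/1658=   0.10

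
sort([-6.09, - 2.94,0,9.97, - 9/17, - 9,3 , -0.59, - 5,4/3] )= [ - 9, - 6.09, - 5, - 2.94, - 0.59 , - 9/17,  0,4/3,3 , 9.97] 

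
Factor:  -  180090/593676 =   -  2^(  -  1)*5^1*29^1* 239^( - 1) = - 145/478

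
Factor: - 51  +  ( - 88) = -139   =  -  139^1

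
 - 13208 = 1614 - 14822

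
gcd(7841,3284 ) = 1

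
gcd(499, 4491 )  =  499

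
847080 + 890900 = 1737980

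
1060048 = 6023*176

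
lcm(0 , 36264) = 0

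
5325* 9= 47925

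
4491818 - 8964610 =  - 4472792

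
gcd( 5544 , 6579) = 9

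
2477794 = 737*3362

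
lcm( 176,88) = 176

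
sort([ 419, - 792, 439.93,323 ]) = [ - 792, 323, 419,439.93 ] 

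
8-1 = 7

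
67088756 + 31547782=98636538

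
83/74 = 1 + 9/74=1.12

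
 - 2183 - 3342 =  -5525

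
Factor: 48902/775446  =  3^( - 1)*7^1*37^( - 1 ) =7/111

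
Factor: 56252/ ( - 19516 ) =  - 7^2*17^(  -  1) = - 49/17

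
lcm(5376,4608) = 32256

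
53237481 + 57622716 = 110860197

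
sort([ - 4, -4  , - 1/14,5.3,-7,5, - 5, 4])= [-7,-5, - 4, - 4  ,-1/14,4,5 , 5.3]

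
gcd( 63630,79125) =15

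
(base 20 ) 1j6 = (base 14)402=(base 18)27C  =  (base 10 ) 786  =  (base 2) 1100010010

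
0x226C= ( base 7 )34456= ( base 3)110002101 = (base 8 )21154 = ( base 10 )8812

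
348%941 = 348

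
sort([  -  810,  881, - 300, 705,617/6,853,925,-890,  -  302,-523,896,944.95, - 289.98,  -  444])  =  [ - 890,-810  , - 523, - 444,-302, - 300, - 289.98,617/6,705,853,881,896, 925,944.95 ]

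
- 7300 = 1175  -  8475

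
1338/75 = 17 + 21/25=17.84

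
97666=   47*2078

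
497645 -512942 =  - 15297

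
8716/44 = 198 + 1/11 = 198.09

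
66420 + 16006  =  82426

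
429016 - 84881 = 344135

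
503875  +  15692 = 519567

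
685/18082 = 685/18082= 0.04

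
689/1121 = 689/1121 = 0.61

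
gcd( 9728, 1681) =1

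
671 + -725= -54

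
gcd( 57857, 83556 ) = 1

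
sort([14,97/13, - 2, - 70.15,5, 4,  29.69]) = [ - 70.15, - 2,4, 5,97/13, 14 , 29.69]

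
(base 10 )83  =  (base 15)58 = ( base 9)102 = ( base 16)53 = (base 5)313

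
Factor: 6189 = 3^1*2063^1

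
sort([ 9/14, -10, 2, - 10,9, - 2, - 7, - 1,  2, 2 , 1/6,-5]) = [ - 10,  -  10,-7, - 5, - 2,-1, 1/6, 9/14,2, 2,2, 9] 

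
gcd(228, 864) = 12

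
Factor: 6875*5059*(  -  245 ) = - 5^5 *7^2 *11^1*5059^1 = - 8521253125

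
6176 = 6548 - 372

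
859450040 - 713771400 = 145678640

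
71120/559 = 127 +127/559 = 127.23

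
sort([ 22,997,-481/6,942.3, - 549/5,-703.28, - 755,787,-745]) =[ - 755,-745, - 703.28 , - 549/5,-481/6,22,787,942.3 , 997 ]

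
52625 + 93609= 146234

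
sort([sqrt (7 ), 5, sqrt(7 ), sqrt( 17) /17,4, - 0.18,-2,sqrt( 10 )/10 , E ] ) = [-2, - 0.18,sqrt( 17 )/17,sqrt( 10)/10 , sqrt ( 7),sqrt(7), E, 4,5]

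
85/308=85/308= 0.28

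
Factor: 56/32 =7/4=2^( - 2)*7^1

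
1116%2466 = 1116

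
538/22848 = 269/11424=0.02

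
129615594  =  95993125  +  33622469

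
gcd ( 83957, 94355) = 1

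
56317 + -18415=37902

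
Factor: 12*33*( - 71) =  -2^2*3^2*11^1*71^1 = - 28116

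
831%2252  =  831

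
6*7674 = 46044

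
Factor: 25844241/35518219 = 3^1*11^( - 2)*17^( - 1)*31^( - 1 )*37^1*157^1*557^( - 1)*1483^1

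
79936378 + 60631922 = 140568300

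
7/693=1/99=0.01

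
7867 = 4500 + 3367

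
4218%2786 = 1432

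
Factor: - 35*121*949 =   -  5^1*7^1*11^2 *13^1*73^1 = - 4019015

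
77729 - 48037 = 29692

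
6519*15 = 97785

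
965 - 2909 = - 1944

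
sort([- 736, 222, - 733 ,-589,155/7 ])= [-736,-733,- 589 , 155/7, 222 ] 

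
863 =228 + 635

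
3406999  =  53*64283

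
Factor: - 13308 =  - 2^2*3^1*1109^1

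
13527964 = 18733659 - 5205695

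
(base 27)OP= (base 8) 1241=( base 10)673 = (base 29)N6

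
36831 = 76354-39523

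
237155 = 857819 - 620664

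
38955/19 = 38955/19=2050.26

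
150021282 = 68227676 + 81793606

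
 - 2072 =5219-7291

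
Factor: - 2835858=-2^1*3^1*472643^1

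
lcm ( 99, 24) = 792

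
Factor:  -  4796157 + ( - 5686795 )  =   - 2^3*1310369^1 = - 10482952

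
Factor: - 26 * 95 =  - 2470 = - 2^1* 5^1*13^1*19^1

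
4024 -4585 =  - 561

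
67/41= 1 + 26/41=1.63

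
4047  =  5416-1369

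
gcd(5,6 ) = 1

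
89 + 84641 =84730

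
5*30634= 153170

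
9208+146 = 9354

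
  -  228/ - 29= 7+25/29 = 7.86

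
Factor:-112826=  - 2^1*7^1* 8059^1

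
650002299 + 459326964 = 1109329263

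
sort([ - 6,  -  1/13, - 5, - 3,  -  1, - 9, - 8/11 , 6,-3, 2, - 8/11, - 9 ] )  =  [ - 9,  -  9, - 6, - 5, -3, - 3, - 1 , - 8/11, - 8/11  , - 1/13, 2 , 6]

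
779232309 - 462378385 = 316853924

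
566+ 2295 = 2861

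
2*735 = 1470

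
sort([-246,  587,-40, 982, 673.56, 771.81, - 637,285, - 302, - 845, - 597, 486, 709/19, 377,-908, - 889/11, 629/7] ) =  [ - 908 ,  -  845,-637,-597,- 302 ,-246 ,-889/11, - 40, 709/19, 629/7,285, 377,486, 587 , 673.56,771.81,982 ] 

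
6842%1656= 218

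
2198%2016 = 182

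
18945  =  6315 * 3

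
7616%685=81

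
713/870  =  713/870 = 0.82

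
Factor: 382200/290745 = 280/213 = 2^3*3^( -1)*5^1*7^1*71^(  -  1)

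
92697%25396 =16509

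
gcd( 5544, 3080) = 616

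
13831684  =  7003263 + 6828421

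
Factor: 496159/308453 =23^( - 1)*107^1 *4637^1*13411^( - 1 ) 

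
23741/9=23741/9=2637.89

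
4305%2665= 1640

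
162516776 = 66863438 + 95653338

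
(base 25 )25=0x37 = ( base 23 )29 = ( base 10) 55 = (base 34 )1L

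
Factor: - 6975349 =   -  6975349^1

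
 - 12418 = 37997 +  - 50415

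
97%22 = 9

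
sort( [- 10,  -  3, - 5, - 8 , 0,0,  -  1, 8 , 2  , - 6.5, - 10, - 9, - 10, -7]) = [ - 10,  -  10,-10, - 9, - 8, -7,-6.5, - 5, - 3, -1, 0,0, 2, 8]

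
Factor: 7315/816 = 2^( - 4) * 3^( - 1 )*5^1*7^1*11^1  *  17^( -1)*19^1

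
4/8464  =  1/2116 = 0.00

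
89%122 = 89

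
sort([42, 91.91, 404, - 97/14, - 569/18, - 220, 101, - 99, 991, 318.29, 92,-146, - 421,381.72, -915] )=[ - 915,  -  421,-220, - 146, - 99,-569/18, - 97/14, 42, 91.91, 92, 101,318.29, 381.72, 404, 991] 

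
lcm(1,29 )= 29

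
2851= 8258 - 5407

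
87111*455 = 39635505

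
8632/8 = 1079 = 1079.00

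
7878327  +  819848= 8698175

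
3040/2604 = 760/651 = 1.17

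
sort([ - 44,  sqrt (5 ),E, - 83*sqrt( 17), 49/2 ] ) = [-83 * sqrt ( 17), - 44,sqrt(5 ), E  ,  49/2 ]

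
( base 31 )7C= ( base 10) 229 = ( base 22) A9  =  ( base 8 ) 345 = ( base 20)b9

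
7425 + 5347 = 12772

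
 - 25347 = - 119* 213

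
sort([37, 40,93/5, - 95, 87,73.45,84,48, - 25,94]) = [ - 95, - 25,  93/5,  37,40,48,73.45 , 84, 87,94] 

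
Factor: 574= 2^1*7^1*41^1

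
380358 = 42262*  9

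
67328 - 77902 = - 10574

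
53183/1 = 53183 = 53183.00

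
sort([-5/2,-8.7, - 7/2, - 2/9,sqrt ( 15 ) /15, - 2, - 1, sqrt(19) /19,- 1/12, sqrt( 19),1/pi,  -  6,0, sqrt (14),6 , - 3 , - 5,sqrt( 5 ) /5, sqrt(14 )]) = [ - 8.7,-6, - 5, - 7/2, - 3,-5/2 , - 2,  -  1,-2/9, - 1/12,  0,sqrt( 19) /19, sqrt ( 15 )/15, 1/pi, sqrt( 5)/5, sqrt(14), sqrt(14),sqrt( 19) , 6]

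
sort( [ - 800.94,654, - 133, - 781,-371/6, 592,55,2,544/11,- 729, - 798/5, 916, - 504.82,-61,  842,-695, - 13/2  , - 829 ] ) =[-829, - 800.94, - 781, - 729, - 695,  -  504.82, - 798/5, - 133, - 371/6, - 61,  -  13/2 , 2,544/11, 55,592, 654,842,916 ] 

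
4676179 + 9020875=13697054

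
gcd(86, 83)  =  1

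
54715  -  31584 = 23131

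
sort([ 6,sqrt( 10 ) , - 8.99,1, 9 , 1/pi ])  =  [ - 8.99,1/pi, 1,sqrt( 10 ), 6,  9]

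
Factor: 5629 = 13^1*433^1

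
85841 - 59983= 25858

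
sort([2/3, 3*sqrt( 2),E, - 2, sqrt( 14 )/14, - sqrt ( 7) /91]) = [  -  2, - sqrt( 7) /91, sqrt( 14 ) /14, 2/3, E,3*sqrt( 2)]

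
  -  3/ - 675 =1/225 =0.00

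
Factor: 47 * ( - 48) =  - 2^4*3^1*47^1 =- 2256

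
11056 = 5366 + 5690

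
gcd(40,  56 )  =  8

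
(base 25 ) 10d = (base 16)27E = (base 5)10023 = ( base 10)638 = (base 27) NH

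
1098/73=1098/73=15.04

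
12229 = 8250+3979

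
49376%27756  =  21620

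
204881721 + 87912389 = 292794110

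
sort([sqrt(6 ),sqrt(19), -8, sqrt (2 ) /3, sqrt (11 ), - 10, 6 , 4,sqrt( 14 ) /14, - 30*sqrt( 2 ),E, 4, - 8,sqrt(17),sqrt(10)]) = [ - 30*sqrt (2 ),-10 , - 8, - 8, sqrt( 14 )/14, sqrt (2 )/3 , sqrt( 6),  E,sqrt( 10),sqrt( 11), 4,4,sqrt( 17 ),sqrt( 19), 6 ] 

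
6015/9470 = 1203/1894 = 0.64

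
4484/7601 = 4484/7601 = 0.59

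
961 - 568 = 393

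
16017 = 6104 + 9913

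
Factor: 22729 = 7^1*17^1 * 191^1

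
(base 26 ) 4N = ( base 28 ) 4f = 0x7f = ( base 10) 127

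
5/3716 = 5/3716=0.00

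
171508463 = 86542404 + 84966059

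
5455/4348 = 1 + 1107/4348 = 1.25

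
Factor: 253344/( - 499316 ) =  - 63336/124829=- 2^3 * 3^1*7^1*13^1*29^1*43^( - 1)*2903^(- 1 )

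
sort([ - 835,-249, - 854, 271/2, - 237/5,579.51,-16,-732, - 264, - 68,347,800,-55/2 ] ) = [ - 854, - 835, - 732,-264, - 249, - 68,-237/5,-55/2,- 16, 271/2,347,579.51,800] 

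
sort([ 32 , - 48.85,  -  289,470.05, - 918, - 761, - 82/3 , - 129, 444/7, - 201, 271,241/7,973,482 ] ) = [-918,-761, - 289, - 201, - 129, - 48.85,-82/3, 32,241/7,444/7,  271,470.05,482,973]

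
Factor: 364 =2^2*7^1*13^1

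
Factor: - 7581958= - 2^1*787^1*4817^1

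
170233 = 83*2051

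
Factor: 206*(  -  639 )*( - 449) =59103666=2^1*3^2*71^1*103^1*449^1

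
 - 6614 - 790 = -7404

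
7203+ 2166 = 9369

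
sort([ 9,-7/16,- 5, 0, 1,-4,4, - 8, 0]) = [ - 8, - 5, - 4,-7/16 , 0,0,1 , 4,  9 ]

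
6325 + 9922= 16247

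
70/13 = 70/13= 5.38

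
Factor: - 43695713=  - 43695713^1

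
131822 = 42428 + 89394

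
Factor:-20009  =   - 11^1 * 17^1*107^1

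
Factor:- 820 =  - 2^2*5^1*41^1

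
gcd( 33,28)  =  1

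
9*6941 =62469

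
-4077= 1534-5611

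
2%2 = 0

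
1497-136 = 1361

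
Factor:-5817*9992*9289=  - 539908857096 = - 2^3 *3^1*7^2*277^1*1249^1 * 1327^1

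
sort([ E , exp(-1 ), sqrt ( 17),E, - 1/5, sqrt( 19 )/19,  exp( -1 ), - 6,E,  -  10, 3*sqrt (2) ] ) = [ - 10, - 6,-1/5, sqrt( 19)/19,exp( - 1), exp( - 1), E,  E, E, sqrt(17), 3*sqrt(2) ]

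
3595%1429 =737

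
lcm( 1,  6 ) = 6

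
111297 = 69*1613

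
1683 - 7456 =- 5773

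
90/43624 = 45/21812 = 0.00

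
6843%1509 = 807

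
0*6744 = 0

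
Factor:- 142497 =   -  3^2*71^1*223^1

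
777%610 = 167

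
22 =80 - 58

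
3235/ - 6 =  -3235/6 = - 539.17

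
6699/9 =744+1/3= 744.33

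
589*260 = 153140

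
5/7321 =5/7321 = 0.00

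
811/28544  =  811/28544=0.03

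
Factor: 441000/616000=2^( - 3) * 3^2 * 7^1 * 11^( - 1)= 63/88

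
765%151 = 10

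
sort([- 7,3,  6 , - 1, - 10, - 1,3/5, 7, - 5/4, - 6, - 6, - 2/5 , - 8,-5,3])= [ - 10, - 8,-7 , - 6, - 6, - 5, - 5/4, - 1, - 1, - 2/5,3/5, 3,  3, 6, 7]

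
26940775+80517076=107457851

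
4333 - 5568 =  - 1235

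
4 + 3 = 7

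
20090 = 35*574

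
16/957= 16/957 =0.02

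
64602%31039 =2524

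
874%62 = 6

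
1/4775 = 1/4775 = 0.00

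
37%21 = 16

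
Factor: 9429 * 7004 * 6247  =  412556352852 = 2^2 * 3^1 * 7^1*17^1 * 103^1*449^1*6247^1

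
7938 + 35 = 7973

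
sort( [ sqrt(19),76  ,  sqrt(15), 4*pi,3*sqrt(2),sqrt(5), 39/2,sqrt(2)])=[sqrt(2),sqrt( 5),sqrt(15 ),3*sqrt(2 ) , sqrt(19),4*pi,39/2,76]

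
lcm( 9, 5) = 45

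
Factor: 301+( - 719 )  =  -418=   - 2^1*11^1*19^1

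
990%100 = 90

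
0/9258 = 0 = 0.00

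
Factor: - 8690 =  - 2^1*5^1  *  11^1*79^1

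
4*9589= 38356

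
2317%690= 247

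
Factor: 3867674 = 2^1*1933837^1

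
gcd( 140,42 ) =14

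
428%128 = 44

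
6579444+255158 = 6834602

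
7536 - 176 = 7360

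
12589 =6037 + 6552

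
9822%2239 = 866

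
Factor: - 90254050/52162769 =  - 2^1 * 5^2*1805081^1*52162769^(  -  1 ) 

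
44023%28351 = 15672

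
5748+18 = 5766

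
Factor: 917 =7^1*131^1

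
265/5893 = 265/5893 = 0.04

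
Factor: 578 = 2^1*17^2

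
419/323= 1 + 96/323  =  1.30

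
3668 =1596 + 2072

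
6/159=2/53=0.04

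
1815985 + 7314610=9130595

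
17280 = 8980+8300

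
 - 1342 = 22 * ( - 61) 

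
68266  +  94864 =163130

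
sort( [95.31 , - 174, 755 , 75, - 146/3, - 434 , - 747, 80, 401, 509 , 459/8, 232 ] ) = [ - 747, - 434, - 174, - 146/3,  459/8, 75, 80,95.31, 232, 401, 509  ,  755] 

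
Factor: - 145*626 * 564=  - 2^3*3^1*5^1*29^1*47^1*313^1 =- 51194280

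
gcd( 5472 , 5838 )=6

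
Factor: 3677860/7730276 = 5^1*307^1*599^1*1279^( - 1) * 1511^( - 1)= 919465/1932569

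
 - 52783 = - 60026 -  - 7243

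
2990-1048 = 1942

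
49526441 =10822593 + 38703848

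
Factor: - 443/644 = - 2^( - 2 )*7^( - 1)*23^ ( - 1)*443^1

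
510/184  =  2+71/92 = 2.77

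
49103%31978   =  17125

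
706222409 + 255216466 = 961438875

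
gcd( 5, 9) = 1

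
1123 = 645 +478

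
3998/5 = 799 + 3/5 = 799.60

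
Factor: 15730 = 2^1*5^1 * 11^2*13^1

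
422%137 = 11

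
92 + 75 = 167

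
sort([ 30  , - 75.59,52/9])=[ -75.59,52/9, 30 ] 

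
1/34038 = 1/34038 = 0.00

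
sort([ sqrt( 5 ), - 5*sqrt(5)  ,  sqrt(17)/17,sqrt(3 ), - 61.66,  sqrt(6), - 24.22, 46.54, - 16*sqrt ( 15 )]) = [ - 16*sqrt(15), - 61.66, - 24.22,  -  5 *sqrt(5),  sqrt( 17)/17, sqrt(3 ), sqrt( 5), sqrt( 6), 46.54]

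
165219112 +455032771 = 620251883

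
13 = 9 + 4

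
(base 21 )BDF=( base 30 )5L9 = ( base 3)21001100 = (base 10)5139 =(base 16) 1413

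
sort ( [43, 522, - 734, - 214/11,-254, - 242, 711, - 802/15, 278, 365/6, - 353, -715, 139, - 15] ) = [ -734, - 715, - 353, - 254, - 242, - 802/15, - 214/11, - 15 , 43 , 365/6, 139, 278, 522,711]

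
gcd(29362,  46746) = 106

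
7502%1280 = 1102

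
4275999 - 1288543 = 2987456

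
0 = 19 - 19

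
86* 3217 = 276662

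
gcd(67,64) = 1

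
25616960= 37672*680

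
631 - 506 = 125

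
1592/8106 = 796/4053= 0.20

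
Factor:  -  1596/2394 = -2/3 = - 2^1*3^( - 1)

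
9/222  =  3/74= 0.04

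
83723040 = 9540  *8776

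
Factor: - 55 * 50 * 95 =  - 2^1*5^4 * 11^1*19^1 = - 261250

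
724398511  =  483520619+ 240877892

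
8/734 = 4/367  =  0.01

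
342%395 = 342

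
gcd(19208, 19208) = 19208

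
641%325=316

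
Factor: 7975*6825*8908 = 484856872500 = 2^2 * 3^1 * 5^4*7^1 * 11^1*13^1*17^1*29^1*131^1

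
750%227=69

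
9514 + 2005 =11519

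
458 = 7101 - 6643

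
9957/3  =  3319 = 3319.00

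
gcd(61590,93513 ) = 3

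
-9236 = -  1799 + - 7437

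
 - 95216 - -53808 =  - 41408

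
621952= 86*7232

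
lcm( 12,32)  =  96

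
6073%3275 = 2798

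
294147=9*32683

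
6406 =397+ 6009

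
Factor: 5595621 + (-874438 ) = 89^1*53047^1 = 4721183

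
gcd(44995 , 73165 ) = 5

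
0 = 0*5743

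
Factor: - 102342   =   - 2^1*3^1*37^1*461^1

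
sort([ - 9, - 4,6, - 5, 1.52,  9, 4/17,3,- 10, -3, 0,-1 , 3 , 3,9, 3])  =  [-10, - 9,-5,-4, -3, -1, 0, 4/17, 1.52, 3, 3,3,3, 6,9 , 9 ] 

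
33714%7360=4274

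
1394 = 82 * 17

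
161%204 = 161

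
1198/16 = 599/8 = 74.88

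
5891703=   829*7107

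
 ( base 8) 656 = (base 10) 430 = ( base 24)HM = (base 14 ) 22a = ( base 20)11a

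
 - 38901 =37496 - 76397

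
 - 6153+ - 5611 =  - 11764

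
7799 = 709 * 11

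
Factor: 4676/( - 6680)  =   - 7/10 = - 2^ ( - 1) * 5^(  -  1)*7^1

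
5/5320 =1/1064 = 0.00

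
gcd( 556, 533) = 1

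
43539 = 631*69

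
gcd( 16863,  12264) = 1533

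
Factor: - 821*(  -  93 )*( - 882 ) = - 67343346= -2^1*3^3 * 7^2*31^1*821^1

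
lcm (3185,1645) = 149695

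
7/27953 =7/27953 = 0.00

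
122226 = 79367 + 42859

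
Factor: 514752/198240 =766/295 = 2^1*5^( - 1 )*59^( - 1) * 383^1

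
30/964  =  15/482  =  0.03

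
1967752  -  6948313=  - 4980561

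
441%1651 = 441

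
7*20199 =141393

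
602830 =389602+213228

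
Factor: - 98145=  - 3^3 *5^1*727^1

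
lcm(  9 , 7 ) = 63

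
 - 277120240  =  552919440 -830039680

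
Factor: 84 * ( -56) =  - 4704 = - 2^5*3^1*7^2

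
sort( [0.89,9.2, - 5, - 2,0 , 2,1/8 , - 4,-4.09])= [- 5,  -  4.09,-4 ,  -  2, 0,1/8, 0.89,2,9.2]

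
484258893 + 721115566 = 1205374459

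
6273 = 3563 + 2710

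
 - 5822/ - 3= 1940 + 2/3 = 1940.67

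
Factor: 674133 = 3^1*224711^1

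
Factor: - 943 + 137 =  - 2^1*13^1 * 31^1 = - 806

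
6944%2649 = 1646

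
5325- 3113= 2212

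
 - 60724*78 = -4736472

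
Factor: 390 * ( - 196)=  - 2^3 *3^1*5^1*7^2*13^1 = - 76440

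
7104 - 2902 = 4202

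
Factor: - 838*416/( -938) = 174304/469 = 2^5 * 7^( - 1)*13^1*67^( - 1)*419^1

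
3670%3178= 492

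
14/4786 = 7/2393 = 0.00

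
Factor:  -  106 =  - 2^1*53^1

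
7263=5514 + 1749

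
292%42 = 40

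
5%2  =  1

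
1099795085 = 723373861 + 376421224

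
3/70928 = 3/70928 = 0.00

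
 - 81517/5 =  - 16304  +  3/5 = - 16303.40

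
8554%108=22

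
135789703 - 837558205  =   - 701768502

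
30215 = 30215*1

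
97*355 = 34435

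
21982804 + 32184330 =54167134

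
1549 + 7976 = 9525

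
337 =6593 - 6256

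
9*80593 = 725337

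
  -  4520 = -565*8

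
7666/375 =7666/375 = 20.44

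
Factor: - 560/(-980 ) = 2^2*7^(-1 ) = 4/7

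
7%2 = 1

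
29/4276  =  29/4276 = 0.01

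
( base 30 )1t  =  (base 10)59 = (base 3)2012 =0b111011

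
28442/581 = 48 + 554/581 =48.95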